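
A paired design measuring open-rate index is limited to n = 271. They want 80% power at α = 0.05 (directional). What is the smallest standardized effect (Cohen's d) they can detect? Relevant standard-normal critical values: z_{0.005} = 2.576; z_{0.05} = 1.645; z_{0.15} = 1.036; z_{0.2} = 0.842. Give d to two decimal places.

For a single sample (or paired design) of n = 271: d_min = (z_{α} + z_β)/√n.
z-sum = 1.645 + 0.842 = 2.487.
d_min = 2.487 / √271 = 2.487 / 16.462 = 0.151.

d_min ≈ 0.15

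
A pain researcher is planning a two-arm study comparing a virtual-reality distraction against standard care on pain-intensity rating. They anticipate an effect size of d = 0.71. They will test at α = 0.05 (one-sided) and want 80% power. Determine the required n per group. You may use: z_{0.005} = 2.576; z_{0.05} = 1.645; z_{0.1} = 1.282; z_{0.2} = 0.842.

n = 25 per group

For two independent groups with equal n: n = 2·((z_{α} + z_β) / d)².
z_{α} + z_β = 1.645 + 0.842 = 2.487.
n = 2 × (2.487 / 0.71)² = 2 × 3.503² = 2 × 12.27 = 24.5.
Round up to the next whole participant.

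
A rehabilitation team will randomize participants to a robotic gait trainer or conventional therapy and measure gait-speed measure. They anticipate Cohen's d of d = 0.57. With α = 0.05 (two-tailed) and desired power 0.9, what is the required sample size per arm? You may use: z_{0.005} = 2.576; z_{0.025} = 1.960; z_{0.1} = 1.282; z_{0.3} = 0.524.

n = 65 per group

For two independent groups with equal n: n = 2·((z_{α/2} + z_β) / d)².
z_{α/2} + z_β = 1.960 + 1.282 = 3.242.
n = 2 × (3.242 / 0.57)² = 2 × 5.688² = 2 × 32.35 = 64.7.
Round up to the next whole participant.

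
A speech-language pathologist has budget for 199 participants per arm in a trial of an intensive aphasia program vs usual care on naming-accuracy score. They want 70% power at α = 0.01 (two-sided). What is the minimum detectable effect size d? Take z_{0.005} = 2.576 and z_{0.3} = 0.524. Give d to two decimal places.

d_min ≈ 0.31

For two independent groups of n = 199 each: d_min = (z_{α/2} + z_β)·√(2/n).
z-sum = 2.576 + 0.524 = 3.100.
d_min = 3.100 × √(2/199) = 3.100 × 0.1003 = 0.311.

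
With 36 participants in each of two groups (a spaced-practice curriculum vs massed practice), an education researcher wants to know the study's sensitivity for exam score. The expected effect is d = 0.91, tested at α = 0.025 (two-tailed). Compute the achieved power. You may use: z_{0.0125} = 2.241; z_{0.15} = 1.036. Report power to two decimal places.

For two equal groups, power = Φ(d·√(n/2) − z_{α/2}).
d·√(n/2) = 0.91 × √(36/2) = 0.91 × 4.243 = 3.861.
z_β = 3.861 − 2.241 = 1.620.
Power = Φ(1.620) = 0.947.

power ≈ 0.95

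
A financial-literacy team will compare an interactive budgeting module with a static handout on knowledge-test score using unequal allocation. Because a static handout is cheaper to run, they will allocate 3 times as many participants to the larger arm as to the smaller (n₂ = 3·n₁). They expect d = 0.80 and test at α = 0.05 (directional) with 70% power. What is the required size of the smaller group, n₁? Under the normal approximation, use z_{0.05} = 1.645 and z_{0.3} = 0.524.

n₁ = 10

With allocation ratio k = n₂/n₁ = 3, Var(x̄₁−x̄₂) = σ²(1/n₁ + 1/(k·n₁)) = σ²·(k+1)/(k·n₁).
So n₁ = (1 + 1/k)·((z_{α} + z_β)/d)² = 1.333 × (2.169/0.80)².
n₁ = 1.333 × 7.35 = 9.8.
Round up: n₁ = 10, giving n₂ = 3 × 10 = 30.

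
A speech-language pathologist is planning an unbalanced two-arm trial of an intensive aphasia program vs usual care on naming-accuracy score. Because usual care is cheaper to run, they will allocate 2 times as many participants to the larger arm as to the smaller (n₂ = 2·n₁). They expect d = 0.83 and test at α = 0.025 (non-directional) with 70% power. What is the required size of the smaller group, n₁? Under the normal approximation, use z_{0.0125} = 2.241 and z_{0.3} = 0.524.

n₁ = 17

With allocation ratio k = n₂/n₁ = 2, Var(x̄₁−x̄₂) = σ²(1/n₁ + 1/(k·n₁)) = σ²·(k+1)/(k·n₁).
So n₁ = (1 + 1/k)·((z_{α/2} + z_β)/d)² = 1.500 × (2.765/0.83)².
n₁ = 1.500 × 11.10 = 16.6.
Round up: n₁ = 17, giving n₂ = 2 × 17 = 34.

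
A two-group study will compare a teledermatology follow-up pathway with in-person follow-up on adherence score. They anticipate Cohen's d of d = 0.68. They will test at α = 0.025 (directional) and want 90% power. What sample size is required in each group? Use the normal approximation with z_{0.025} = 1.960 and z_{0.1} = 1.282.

For two independent groups with equal n: n = 2·((z_{α} + z_β) / d)².
z_{α} + z_β = 1.960 + 1.282 = 3.242.
n = 2 × (3.242 / 0.68)² = 2 × 4.768² = 2 × 22.73 = 45.5.
Round up to the next whole participant.

n = 46 per group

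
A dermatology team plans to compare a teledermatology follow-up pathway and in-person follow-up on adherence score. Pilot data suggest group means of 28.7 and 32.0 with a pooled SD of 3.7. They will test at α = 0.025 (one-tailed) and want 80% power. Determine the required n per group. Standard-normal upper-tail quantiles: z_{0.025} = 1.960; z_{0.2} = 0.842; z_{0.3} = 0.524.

Cohen's d = |M₁ − M₂| / SD_pooled = |28.7 − 32.0| / 3.7 = 3.3 / 3.7 = 0.892.
For two independent groups with equal n: n = 2·((z_{α} + z_β) / d)².
z_{α} + z_β = 1.960 + 0.842 = 2.802.
n = 2 × (2.802 / 0.892)² = 2 × 3.141² = 2 × 9.87 = 19.7.
Round up to the next whole participant.

n = 20 per group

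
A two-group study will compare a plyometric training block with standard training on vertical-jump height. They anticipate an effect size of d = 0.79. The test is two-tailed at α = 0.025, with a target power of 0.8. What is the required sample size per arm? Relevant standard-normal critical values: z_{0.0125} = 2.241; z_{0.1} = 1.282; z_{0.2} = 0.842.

For two independent groups with equal n: n = 2·((z_{α/2} + z_β) / d)².
z_{α/2} + z_β = 2.241 + 0.842 = 3.083.
n = 2 × (3.083 / 0.79)² = 2 × 3.903² = 2 × 15.23 = 30.5.
Round up to the next whole participant.

n = 31 per group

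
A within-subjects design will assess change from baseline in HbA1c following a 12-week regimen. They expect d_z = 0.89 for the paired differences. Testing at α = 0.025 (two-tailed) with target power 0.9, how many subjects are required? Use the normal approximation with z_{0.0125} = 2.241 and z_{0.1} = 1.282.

For a paired (one-sample on differences) test: n = ((z_{α/2} + z_β) / d)².
z_{α/2} + z_β = 2.241 + 1.282 = 3.523.
n = (3.523 / 0.89)² = 3.958² = 15.67.
Round up.

n = 16 pairs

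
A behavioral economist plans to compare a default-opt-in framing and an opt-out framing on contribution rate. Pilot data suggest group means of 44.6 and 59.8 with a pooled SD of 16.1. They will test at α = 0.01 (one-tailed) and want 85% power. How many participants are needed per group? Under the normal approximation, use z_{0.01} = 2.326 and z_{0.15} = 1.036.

Cohen's d = |M₁ − M₂| / SD_pooled = |44.6 − 59.8| / 16.1 = 15.2 / 16.1 = 0.944.
For two independent groups with equal n: n = 2·((z_{α} + z_β) / d)².
z_{α} + z_β = 2.326 + 1.036 = 3.362.
n = 2 × (3.362 / 0.944)² = 2 × 3.561² = 2 × 12.68 = 25.4.
Round up to the next whole participant.

n = 26 per group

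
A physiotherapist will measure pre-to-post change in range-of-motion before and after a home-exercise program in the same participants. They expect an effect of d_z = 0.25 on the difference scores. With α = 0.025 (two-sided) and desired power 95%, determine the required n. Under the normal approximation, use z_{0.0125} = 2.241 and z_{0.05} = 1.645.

For a paired (one-sample on differences) test: n = ((z_{α/2} + z_β) / d)².
z_{α/2} + z_β = 2.241 + 1.645 = 3.886.
n = (3.886 / 0.25)² = 15.544² = 241.62.
Round up.

n = 242 pairs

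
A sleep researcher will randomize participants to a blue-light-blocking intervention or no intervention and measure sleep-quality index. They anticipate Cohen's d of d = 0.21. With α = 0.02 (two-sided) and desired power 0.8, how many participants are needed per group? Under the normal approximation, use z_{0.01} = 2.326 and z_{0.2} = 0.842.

n = 456 per group

For two independent groups with equal n: n = 2·((z_{α/2} + z_β) / d)².
z_{α/2} + z_β = 2.326 + 0.842 = 3.168.
n = 2 × (3.168 / 0.21)² = 2 × 15.086² = 2 × 227.58 = 455.2.
Round up to the next whole participant.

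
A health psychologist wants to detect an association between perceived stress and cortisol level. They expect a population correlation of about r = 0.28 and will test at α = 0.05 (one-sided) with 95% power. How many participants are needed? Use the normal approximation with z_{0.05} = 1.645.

n = 134

Fisher's z: C = ½·ln((1+r)/(1−r)) = ½·ln(1.7778) = 0.2877.
n = ((z_{α} + z_β)/C)² + 3.
(1.645 + 1.645) / 0.2877 = 3.290 / 0.2877 = 11.436.
n = 11.436² + 3 = 130.77 + 3 = 133.8.
Round up.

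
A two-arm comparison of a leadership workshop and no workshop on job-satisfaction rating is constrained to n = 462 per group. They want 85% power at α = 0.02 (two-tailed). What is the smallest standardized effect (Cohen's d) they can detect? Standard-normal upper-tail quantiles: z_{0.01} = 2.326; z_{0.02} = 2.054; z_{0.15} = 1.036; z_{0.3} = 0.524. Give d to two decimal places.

For two independent groups of n = 462 each: d_min = (z_{α/2} + z_β)·√(2/n).
z-sum = 2.326 + 1.036 = 3.362.
d_min = 3.362 × √(2/462) = 3.362 × 0.0658 = 0.221.

d_min ≈ 0.22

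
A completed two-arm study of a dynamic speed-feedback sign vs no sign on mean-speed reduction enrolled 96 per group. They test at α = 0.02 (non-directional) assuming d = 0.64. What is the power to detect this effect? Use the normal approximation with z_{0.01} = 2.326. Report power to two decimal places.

power ≈ 0.98

For two equal groups, power = Φ(d·√(n/2) − z_{α/2}).
d·√(n/2) = 0.64 × √(96/2) = 0.64 × 6.928 = 4.434.
z_β = 4.434 − 2.326 = 2.108.
Power = Φ(2.108) = 0.982.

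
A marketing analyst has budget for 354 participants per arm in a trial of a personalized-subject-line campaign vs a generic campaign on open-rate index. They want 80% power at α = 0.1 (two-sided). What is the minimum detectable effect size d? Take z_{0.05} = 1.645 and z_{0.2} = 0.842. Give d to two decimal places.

For two independent groups of n = 354 each: d_min = (z_{α/2} + z_β)·√(2/n).
z-sum = 1.645 + 0.842 = 2.487.
d_min = 2.487 × √(2/354) = 2.487 × 0.0752 = 0.187.

d_min ≈ 0.19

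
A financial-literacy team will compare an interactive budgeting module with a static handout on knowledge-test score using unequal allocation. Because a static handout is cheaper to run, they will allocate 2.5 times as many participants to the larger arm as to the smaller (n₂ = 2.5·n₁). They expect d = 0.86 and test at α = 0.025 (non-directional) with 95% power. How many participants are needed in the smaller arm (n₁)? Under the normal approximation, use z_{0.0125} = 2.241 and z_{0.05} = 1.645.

n₁ = 29

With allocation ratio k = n₂/n₁ = 2.5, Var(x̄₁−x̄₂) = σ²(1/n₁ + 1/(k·n₁)) = σ²·(k+1)/(k·n₁).
So n₁ = (1 + 1/k)·((z_{α/2} + z_β)/d)² = 1.400 × (3.886/0.86)².
n₁ = 1.400 × 20.42 = 28.6.
Round up: n₁ = 29, giving n₂ = ⌈2.5 × 29⌉ = ⌈72.5⌉ = 73.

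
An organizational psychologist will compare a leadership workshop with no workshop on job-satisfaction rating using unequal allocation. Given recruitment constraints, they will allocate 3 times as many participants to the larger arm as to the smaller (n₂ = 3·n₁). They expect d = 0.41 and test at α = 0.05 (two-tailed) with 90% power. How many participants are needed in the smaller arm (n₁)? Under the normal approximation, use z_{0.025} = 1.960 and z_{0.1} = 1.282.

n₁ = 84

With allocation ratio k = n₂/n₁ = 3, Var(x̄₁−x̄₂) = σ²(1/n₁ + 1/(k·n₁)) = σ²·(k+1)/(k·n₁).
So n₁ = (1 + 1/k)·((z_{α/2} + z_β)/d)² = 1.333 × (3.242/0.41)².
n₁ = 1.333 × 62.53 = 83.4.
Round up: n₁ = 84, giving n₂ = 3 × 84 = 252.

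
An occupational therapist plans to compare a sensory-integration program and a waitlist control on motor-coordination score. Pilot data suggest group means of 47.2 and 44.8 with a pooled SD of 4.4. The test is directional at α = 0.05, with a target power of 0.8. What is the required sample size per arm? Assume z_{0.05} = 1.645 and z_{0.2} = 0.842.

Cohen's d = |M₁ − M₂| / SD_pooled = |47.2 − 44.8| / 4.4 = 2.4 / 4.4 = 0.545.
For two independent groups with equal n: n = 2·((z_{α} + z_β) / d)².
z_{α} + z_β = 1.645 + 0.842 = 2.487.
n = 2 × (2.487 / 0.545)² = 2 × 4.563² = 2 × 20.82 = 41.6.
Round up to the next whole participant.

n = 42 per group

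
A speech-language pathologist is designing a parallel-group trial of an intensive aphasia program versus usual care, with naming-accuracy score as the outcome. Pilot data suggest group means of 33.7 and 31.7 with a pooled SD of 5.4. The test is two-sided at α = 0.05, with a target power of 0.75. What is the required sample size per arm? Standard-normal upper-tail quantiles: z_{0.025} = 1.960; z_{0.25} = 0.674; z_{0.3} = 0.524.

n = 102 per group

Cohen's d = |M₁ − M₂| / SD_pooled = |33.7 − 31.7| / 5.4 = 2.0 / 5.4 = 0.370.
For two independent groups with equal n: n = 2·((z_{α/2} + z_β) / d)².
z_{α/2} + z_β = 1.960 + 0.674 = 2.634.
n = 2 × (2.634 / 0.370)² = 2 × 7.119² = 2 × 50.68 = 101.4.
Round up to the next whole participant.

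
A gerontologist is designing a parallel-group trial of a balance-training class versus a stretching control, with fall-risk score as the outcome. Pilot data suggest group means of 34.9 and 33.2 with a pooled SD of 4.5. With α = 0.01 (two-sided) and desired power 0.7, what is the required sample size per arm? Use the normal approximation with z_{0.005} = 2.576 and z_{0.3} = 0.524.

n = 135 per group

Cohen's d = |M₁ − M₂| / SD_pooled = |34.9 − 33.2| / 4.5 = 1.7 / 4.5 = 0.378.
For two independent groups with equal n: n = 2·((z_{α/2} + z_β) / d)².
z_{α/2} + z_β = 2.576 + 0.524 = 3.100.
n = 2 × (3.100 / 0.378)² = 2 × 8.201² = 2 × 67.26 = 134.5.
Round up to the next whole participant.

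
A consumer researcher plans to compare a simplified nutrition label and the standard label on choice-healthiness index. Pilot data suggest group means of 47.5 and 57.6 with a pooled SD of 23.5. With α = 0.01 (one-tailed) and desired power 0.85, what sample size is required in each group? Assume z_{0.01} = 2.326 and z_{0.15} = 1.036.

n = 123 per group

Cohen's d = |M₁ − M₂| / SD_pooled = |47.5 − 57.6| / 23.5 = 10.1 / 23.5 = 0.430.
For two independent groups with equal n: n = 2·((z_{α} + z_β) / d)².
z_{α} + z_β = 2.326 + 1.036 = 3.362.
n = 2 × (3.362 / 0.430)² = 2 × 7.819² = 2 × 61.13 = 122.3.
Round up to the next whole participant.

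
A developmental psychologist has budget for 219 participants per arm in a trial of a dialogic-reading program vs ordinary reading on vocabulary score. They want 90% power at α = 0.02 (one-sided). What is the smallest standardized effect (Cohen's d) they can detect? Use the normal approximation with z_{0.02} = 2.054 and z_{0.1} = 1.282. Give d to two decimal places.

d_min ≈ 0.32

For two independent groups of n = 219 each: d_min = (z_{α} + z_β)·√(2/n).
z-sum = 2.054 + 1.282 = 3.336.
d_min = 3.336 × √(2/219) = 3.336 × 0.0956 = 0.319.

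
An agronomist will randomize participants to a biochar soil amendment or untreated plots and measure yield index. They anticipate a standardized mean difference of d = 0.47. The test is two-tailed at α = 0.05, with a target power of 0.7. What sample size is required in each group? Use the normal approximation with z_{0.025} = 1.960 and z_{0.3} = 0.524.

For two independent groups with equal n: n = 2·((z_{α/2} + z_β) / d)².
z_{α/2} + z_β = 1.960 + 0.524 = 2.484.
n = 2 × (2.484 / 0.47)² = 2 × 5.285² = 2 × 27.93 = 55.9.
Round up to the next whole participant.

n = 56 per group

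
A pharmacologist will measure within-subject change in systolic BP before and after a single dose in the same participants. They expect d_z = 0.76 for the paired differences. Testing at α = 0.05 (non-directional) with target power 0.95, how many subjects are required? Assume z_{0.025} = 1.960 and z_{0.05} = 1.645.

For a paired (one-sample on differences) test: n = ((z_{α/2} + z_β) / d)².
z_{α/2} + z_β = 1.960 + 1.645 = 3.605.
n = (3.605 / 0.76)² = 4.743² = 22.50.
Round up.

n = 23 pairs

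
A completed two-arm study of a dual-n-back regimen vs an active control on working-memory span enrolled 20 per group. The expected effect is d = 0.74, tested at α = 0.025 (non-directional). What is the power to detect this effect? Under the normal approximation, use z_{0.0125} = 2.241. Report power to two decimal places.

For two equal groups, power = Φ(d·√(n/2) − z_{α/2}).
d·√(n/2) = 0.74 × √(20/2) = 0.74 × 3.162 = 2.340.
z_β = 2.340 − 2.241 = 0.099.
Power = Φ(0.099) = 0.539.

power ≈ 0.54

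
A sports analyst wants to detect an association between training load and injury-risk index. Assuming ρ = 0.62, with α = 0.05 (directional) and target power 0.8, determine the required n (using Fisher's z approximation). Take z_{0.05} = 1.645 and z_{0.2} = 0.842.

Fisher's z: C = ½·ln((1+r)/(1−r)) = ½·ln(4.2632) = 0.7250.
n = ((z_{α} + z_β)/C)² + 3.
(1.645 + 0.842) / 0.7250 = 2.487 / 0.7250 = 3.430.
n = 3.430² + 3 = 11.77 + 3 = 14.8.
Round up.

n = 15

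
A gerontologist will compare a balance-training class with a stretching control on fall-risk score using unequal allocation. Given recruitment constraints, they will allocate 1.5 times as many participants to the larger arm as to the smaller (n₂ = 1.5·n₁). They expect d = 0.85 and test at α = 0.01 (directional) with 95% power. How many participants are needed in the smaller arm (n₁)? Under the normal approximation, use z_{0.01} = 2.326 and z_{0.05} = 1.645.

n₁ = 37

With allocation ratio k = n₂/n₁ = 1.5, Var(x̄₁−x̄₂) = σ²(1/n₁ + 1/(k·n₁)) = σ²·(k+1)/(k·n₁).
So n₁ = (1 + 1/k)·((z_{α} + z_β)/d)² = 1.667 × (3.971/0.85)².
n₁ = 1.667 × 21.83 = 36.4.
Round up: n₁ = 37, giving n₂ = ⌈1.5 × 37⌉ = ⌈55.5⌉ = 56.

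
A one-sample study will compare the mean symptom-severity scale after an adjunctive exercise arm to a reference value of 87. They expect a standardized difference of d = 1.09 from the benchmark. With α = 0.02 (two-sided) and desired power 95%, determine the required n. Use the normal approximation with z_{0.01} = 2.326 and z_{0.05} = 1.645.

For a one-sample test: n = ((z_{α/2} + z_β) / d)².
z_{α/2} + z_β = 2.326 + 1.645 = 3.971.
n = (3.971 / 1.09)² = 3.643² = 13.27.
Round up.

n = 14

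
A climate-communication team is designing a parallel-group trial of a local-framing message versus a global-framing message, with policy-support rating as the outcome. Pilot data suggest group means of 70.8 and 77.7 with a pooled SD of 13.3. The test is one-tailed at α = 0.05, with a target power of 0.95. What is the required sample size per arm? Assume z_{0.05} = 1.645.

Cohen's d = |M₁ − M₂| / SD_pooled = |70.8 − 77.7| / 13.3 = 6.9 / 13.3 = 0.519.
For two independent groups with equal n: n = 2·((z_{α} + z_β) / d)².
z_{α} + z_β = 1.645 + 1.645 = 3.290.
n = 2 × (3.290 / 0.519)² = 2 × 6.339² = 2 × 40.18 = 80.4.
Round up to the next whole participant.

n = 81 per group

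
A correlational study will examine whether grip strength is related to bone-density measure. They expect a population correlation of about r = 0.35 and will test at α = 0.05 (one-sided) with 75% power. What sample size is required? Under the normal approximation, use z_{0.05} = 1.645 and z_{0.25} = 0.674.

Fisher's z: C = ½·ln((1+r)/(1−r)) = ½·ln(2.0769) = 0.3654.
n = ((z_{α} + z_β)/C)² + 3.
(1.645 + 0.674) / 0.3654 = 2.319 / 0.3654 = 6.346.
n = 6.346² + 3 = 40.28 + 3 = 43.3.
Round up.

n = 44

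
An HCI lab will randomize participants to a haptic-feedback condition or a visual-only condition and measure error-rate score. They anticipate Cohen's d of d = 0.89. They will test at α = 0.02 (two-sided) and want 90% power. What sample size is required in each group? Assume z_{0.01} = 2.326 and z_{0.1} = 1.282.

For two independent groups with equal n: n = 2·((z_{α/2} + z_β) / d)².
z_{α/2} + z_β = 2.326 + 1.282 = 3.608.
n = 2 × (3.608 / 0.89)² = 2 × 4.054² = 2 × 16.43 = 32.9.
Round up to the next whole participant.

n = 33 per group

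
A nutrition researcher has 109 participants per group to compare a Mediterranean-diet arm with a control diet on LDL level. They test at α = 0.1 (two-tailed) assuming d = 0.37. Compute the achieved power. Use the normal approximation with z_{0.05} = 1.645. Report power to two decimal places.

power ≈ 0.86

For two equal groups, power = Φ(d·√(n/2) − z_{α/2}).
d·√(n/2) = 0.37 × √(109/2) = 0.37 × 7.382 = 2.731.
z_β = 2.731 − 1.645 = 1.086.
Power = Φ(1.086) = 0.861.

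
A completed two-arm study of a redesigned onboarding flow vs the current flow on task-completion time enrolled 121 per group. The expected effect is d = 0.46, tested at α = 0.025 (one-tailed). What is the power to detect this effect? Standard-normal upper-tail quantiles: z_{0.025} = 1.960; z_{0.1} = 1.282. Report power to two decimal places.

power ≈ 0.95

For two equal groups, power = Φ(d·√(n/2) − z_{α}).
d·√(n/2) = 0.46 × √(121/2) = 0.46 × 7.778 = 3.578.
z_β = 3.578 − 1.960 = 1.618.
Power = Φ(1.618) = 0.947.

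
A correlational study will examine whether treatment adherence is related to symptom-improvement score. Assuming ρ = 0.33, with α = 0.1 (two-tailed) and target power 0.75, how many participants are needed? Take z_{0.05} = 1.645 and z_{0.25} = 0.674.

Fisher's z: C = ½·ln((1+r)/(1−r)) = ½·ln(1.9851) = 0.3428.
n = ((z_{α/2} + z_β)/C)² + 3.
(1.645 + 0.674) / 0.3428 = 2.319 / 0.3428 = 6.765.
n = 6.765² + 3 = 45.76 + 3 = 48.8.
Round up.

n = 49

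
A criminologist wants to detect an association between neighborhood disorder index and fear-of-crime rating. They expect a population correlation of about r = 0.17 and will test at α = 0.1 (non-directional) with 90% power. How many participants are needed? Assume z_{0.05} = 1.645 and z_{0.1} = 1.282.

n = 294

Fisher's z: C = ½·ln((1+r)/(1−r)) = ½·ln(1.4096) = 0.1717.
n = ((z_{α/2} + z_β)/C)² + 3.
(1.645 + 1.282) / 0.1717 = 2.927 / 0.1717 = 17.047.
n = 17.047² + 3 = 290.61 + 3 = 293.6.
Round up.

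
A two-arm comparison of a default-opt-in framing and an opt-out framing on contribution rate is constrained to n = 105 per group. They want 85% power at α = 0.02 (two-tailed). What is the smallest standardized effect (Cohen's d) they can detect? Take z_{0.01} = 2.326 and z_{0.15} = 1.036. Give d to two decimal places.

d_min ≈ 0.46

For two independent groups of n = 105 each: d_min = (z_{α/2} + z_β)·√(2/n).
z-sum = 2.326 + 1.036 = 3.362.
d_min = 3.362 × √(2/105) = 3.362 × 0.1380 = 0.464.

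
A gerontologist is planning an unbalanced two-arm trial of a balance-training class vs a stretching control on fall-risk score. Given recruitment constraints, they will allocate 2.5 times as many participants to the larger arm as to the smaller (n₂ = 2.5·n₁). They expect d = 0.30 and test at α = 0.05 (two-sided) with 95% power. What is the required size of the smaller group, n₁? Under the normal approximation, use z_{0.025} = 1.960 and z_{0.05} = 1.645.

With allocation ratio k = n₂/n₁ = 2.5, Var(x̄₁−x̄₂) = σ²(1/n₁ + 1/(k·n₁)) = σ²·(k+1)/(k·n₁).
So n₁ = (1 + 1/k)·((z_{α/2} + z_β)/d)² = 1.400 × (3.605/0.30)².
n₁ = 1.400 × 144.40 = 202.2.
Round up: n₁ = 203, giving n₂ = ⌈2.5 × 203⌉ = ⌈507.5⌉ = 508.

n₁ = 203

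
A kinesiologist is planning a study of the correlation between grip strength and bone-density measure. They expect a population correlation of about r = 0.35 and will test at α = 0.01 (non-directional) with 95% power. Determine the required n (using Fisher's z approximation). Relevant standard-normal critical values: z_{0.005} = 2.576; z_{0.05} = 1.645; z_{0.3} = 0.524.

Fisher's z: C = ½·ln((1+r)/(1−r)) = ½·ln(2.0769) = 0.3654.
n = ((z_{α/2} + z_β)/C)² + 3.
(2.576 + 1.645) / 0.3654 = 4.221 / 0.3654 = 11.552.
n = 11.552² + 3 = 133.44 + 3 = 136.4.
Round up.

n = 137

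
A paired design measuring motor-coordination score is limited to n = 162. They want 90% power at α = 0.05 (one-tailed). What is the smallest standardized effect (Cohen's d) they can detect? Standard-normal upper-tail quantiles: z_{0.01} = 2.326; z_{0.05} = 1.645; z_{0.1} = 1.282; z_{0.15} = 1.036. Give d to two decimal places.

For a single sample (or paired design) of n = 162: d_min = (z_{α} + z_β)/√n.
z-sum = 1.645 + 1.282 = 2.927.
d_min = 2.927 / √162 = 2.927 / 12.728 = 0.230.

d_min ≈ 0.23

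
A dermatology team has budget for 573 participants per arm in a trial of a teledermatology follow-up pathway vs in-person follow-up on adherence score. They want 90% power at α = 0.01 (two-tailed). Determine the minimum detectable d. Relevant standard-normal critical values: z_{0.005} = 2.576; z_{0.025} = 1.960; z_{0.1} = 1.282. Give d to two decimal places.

d_min ≈ 0.23

For two independent groups of n = 573 each: d_min = (z_{α/2} + z_β)·√(2/n).
z-sum = 2.576 + 1.282 = 3.858.
d_min = 3.858 × √(2/573) = 3.858 × 0.0591 = 0.228.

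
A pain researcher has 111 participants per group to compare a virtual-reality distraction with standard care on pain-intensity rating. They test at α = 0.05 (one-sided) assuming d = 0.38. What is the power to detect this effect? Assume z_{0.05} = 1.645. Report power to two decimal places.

power ≈ 0.88

For two equal groups, power = Φ(d·√(n/2) − z_{α}).
d·√(n/2) = 0.38 × √(111/2) = 0.38 × 7.450 = 2.831.
z_β = 2.831 − 1.645 = 1.186.
Power = Φ(1.186) = 0.882.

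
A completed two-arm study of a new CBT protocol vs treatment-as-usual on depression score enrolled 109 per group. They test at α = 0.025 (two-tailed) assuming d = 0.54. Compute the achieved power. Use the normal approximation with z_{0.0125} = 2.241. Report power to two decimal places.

For two equal groups, power = Φ(d·√(n/2) − z_{α/2}).
d·√(n/2) = 0.54 × √(109/2) = 0.54 × 7.382 = 3.987.
z_β = 3.987 − 2.241 = 1.746.
Power = Φ(1.746) = 0.960.

power ≈ 0.96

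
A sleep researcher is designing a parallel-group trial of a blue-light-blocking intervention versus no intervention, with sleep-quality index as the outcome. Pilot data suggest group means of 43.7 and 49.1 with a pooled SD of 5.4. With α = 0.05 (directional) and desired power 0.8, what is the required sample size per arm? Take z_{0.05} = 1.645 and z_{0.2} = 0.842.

n = 13 per group

Cohen's d = |M₁ − M₂| / SD_pooled = |43.7 − 49.1| / 5.4 = 5.4 / 5.4 = 1.000.
For two independent groups with equal n: n = 2·((z_{α} + z_β) / d)².
z_{α} + z_β = 1.645 + 0.842 = 2.487.
n = 2 × (2.487 / 1.000)² = 2 × 2.487² = 2 × 6.19 = 12.4.
Round up to the next whole participant.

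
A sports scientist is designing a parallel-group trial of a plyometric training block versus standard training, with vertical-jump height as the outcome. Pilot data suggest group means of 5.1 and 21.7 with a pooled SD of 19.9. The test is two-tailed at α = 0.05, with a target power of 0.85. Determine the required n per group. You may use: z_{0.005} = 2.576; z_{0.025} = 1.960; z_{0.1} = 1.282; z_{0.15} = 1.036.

n = 26 per group

Cohen's d = |M₁ − M₂| / SD_pooled = |5.1 − 21.7| / 19.9 = 16.6 / 19.9 = 0.834.
For two independent groups with equal n: n = 2·((z_{α/2} + z_β) / d)².
z_{α/2} + z_β = 1.960 + 1.036 = 2.996.
n = 2 × (2.996 / 0.834)² = 2 × 3.592² = 2 × 12.90 = 25.8.
Round up to the next whole participant.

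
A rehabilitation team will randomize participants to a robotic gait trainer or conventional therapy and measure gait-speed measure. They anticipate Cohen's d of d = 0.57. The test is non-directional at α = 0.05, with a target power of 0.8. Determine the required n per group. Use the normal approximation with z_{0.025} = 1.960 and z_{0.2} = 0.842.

For two independent groups with equal n: n = 2·((z_{α/2} + z_β) / d)².
z_{α/2} + z_β = 1.960 + 0.842 = 2.802.
n = 2 × (2.802 / 0.57)² = 2 × 4.916² = 2 × 24.16 = 48.3.
Round up to the next whole participant.

n = 49 per group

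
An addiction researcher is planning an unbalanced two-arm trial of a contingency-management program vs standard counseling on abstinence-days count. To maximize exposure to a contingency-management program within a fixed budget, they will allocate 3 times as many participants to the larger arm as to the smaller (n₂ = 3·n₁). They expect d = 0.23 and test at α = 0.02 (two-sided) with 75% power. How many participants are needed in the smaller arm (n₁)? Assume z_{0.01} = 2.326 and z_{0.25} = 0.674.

With allocation ratio k = n₂/n₁ = 3, Var(x̄₁−x̄₂) = σ²(1/n₁ + 1/(k·n₁)) = σ²·(k+1)/(k·n₁).
So n₁ = (1 + 1/k)·((z_{α/2} + z_β)/d)² = 1.333 × (3.000/0.23)².
n₁ = 1.333 × 170.13 = 226.8.
Round up: n₁ = 227, giving n₂ = 3 × 227 = 681.

n₁ = 227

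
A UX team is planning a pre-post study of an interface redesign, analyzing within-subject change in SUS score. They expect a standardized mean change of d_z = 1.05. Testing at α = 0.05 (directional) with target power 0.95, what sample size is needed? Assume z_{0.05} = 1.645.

For a paired (one-sample on differences) test: n = ((z_{α} + z_β) / d)².
z_{α} + z_β = 1.645 + 1.645 = 3.290.
n = (3.290 / 1.05)² = 3.133² = 9.82.
Round up.

n = 10 pairs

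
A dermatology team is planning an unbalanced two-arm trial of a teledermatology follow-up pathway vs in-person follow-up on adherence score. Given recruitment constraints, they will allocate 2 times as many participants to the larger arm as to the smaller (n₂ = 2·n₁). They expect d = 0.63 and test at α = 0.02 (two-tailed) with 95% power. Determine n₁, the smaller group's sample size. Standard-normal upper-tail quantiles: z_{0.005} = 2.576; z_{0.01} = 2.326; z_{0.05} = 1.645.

n₁ = 60

With allocation ratio k = n₂/n₁ = 2, Var(x̄₁−x̄₂) = σ²(1/n₁ + 1/(k·n₁)) = σ²·(k+1)/(k·n₁).
So n₁ = (1 + 1/k)·((z_{α/2} + z_β)/d)² = 1.500 × (3.971/0.63)².
n₁ = 1.500 × 39.73 = 59.6.
Round up: n₁ = 60, giving n₂ = 2 × 60 = 120.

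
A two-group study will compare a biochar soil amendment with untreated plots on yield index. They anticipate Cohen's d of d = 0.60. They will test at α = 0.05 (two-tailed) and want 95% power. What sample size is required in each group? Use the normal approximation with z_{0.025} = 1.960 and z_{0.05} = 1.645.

For two independent groups with equal n: n = 2·((z_{α/2} + z_β) / d)².
z_{α/2} + z_β = 1.960 + 1.645 = 3.605.
n = 2 × (3.605 / 0.60)² = 2 × 6.008² = 2 × 36.10 = 72.2.
Round up to the next whole participant.

n = 73 per group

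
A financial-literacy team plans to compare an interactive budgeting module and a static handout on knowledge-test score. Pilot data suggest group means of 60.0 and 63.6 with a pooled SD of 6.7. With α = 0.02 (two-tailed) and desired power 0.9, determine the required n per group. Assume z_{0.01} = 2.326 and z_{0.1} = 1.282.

Cohen's d = |M₁ − M₂| / SD_pooled = |60.0 − 63.6| / 6.7 = 3.6 / 6.7 = 0.537.
For two independent groups with equal n: n = 2·((z_{α/2} + z_β) / d)².
z_{α/2} + z_β = 2.326 + 1.282 = 3.608.
n = 2 × (3.608 / 0.537)² = 2 × 6.719² = 2 × 45.14 = 90.3.
Round up to the next whole participant.

n = 91 per group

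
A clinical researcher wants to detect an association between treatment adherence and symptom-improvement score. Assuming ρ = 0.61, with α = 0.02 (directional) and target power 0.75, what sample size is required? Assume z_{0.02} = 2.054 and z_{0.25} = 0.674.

n = 18

Fisher's z: C = ½·ln((1+r)/(1−r)) = ½·ln(4.1282) = 0.7089.
n = ((z_{α} + z_β)/C)² + 3.
(2.054 + 0.674) / 0.7089 = 2.728 / 0.7089 = 3.848.
n = 3.848² + 3 = 14.81 + 3 = 17.8.
Round up.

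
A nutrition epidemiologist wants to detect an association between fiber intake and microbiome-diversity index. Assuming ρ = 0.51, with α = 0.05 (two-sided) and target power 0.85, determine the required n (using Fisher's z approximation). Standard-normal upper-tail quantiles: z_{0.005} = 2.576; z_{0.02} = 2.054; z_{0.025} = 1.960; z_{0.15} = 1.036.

Fisher's z: C = ½·ln((1+r)/(1−r)) = ½·ln(3.0816) = 0.5627.
n = ((z_{α/2} + z_β)/C)² + 3.
(1.960 + 1.036) / 0.5627 = 2.996 / 0.5627 = 5.324.
n = 5.324² + 3 = 28.35 + 3 = 31.3.
Round up.

n = 32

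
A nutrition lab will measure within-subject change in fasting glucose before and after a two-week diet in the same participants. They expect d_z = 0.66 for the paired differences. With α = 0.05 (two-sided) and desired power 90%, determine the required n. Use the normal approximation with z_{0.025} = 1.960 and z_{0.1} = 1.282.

For a paired (one-sample on differences) test: n = ((z_{α/2} + z_β) / d)².
z_{α/2} + z_β = 1.960 + 1.282 = 3.242.
n = (3.242 / 0.66)² = 4.912² = 24.13.
Round up.

n = 25 pairs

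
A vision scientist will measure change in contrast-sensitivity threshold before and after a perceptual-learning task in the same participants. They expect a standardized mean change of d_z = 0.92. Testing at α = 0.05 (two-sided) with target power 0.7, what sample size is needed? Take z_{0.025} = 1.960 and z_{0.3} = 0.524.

For a paired (one-sample on differences) test: n = ((z_{α/2} + z_β) / d)².
z_{α/2} + z_β = 1.960 + 0.524 = 2.484.
n = (2.484 / 0.92)² = 2.700² = 7.29.
Round up.

n = 8 pairs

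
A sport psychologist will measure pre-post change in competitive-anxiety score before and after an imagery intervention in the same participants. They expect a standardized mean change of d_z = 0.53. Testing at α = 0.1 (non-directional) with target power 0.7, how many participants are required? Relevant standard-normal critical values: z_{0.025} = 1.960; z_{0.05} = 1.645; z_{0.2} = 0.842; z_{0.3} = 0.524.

For a paired (one-sample on differences) test: n = ((z_{α/2} + z_β) / d)².
z_{α/2} + z_β = 1.645 + 0.524 = 2.169.
n = (2.169 / 0.53)² = 4.092² = 16.75.
Round up.

n = 17 pairs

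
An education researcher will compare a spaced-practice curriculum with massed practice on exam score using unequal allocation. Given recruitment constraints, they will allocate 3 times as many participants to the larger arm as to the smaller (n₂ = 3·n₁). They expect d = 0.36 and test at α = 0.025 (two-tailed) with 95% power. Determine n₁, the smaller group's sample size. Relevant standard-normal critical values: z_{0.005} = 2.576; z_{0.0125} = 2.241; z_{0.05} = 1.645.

With allocation ratio k = n₂/n₁ = 3, Var(x̄₁−x̄₂) = σ²(1/n₁ + 1/(k·n₁)) = σ²·(k+1)/(k·n₁).
So n₁ = (1 + 1/k)·((z_{α/2} + z_β)/d)² = 1.333 × (3.886/0.36)².
n₁ = 1.333 × 116.52 = 155.4.
Round up: n₁ = 156, giving n₂ = 3 × 156 = 468.

n₁ = 156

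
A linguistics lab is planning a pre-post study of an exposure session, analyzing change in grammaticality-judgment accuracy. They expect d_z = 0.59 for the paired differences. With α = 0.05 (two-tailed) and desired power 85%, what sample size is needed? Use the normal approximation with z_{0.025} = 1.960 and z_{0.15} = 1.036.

For a paired (one-sample on differences) test: n = ((z_{α/2} + z_β) / d)².
z_{α/2} + z_β = 1.960 + 1.036 = 2.996.
n = (2.996 / 0.59)² = 5.078² = 25.79.
Round up.

n = 26 pairs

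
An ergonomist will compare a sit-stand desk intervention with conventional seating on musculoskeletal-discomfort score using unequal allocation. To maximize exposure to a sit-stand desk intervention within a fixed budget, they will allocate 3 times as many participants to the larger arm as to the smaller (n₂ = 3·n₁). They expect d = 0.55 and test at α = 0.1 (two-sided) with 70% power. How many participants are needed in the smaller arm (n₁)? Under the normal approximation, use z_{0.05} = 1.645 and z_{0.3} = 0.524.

n₁ = 21

With allocation ratio k = n₂/n₁ = 3, Var(x̄₁−x̄₂) = σ²(1/n₁ + 1/(k·n₁)) = σ²·(k+1)/(k·n₁).
So n₁ = (1 + 1/k)·((z_{α/2} + z_β)/d)² = 1.333 × (2.169/0.55)².
n₁ = 1.333 × 15.55 = 20.7.
Round up: n₁ = 21, giving n₂ = 3 × 21 = 63.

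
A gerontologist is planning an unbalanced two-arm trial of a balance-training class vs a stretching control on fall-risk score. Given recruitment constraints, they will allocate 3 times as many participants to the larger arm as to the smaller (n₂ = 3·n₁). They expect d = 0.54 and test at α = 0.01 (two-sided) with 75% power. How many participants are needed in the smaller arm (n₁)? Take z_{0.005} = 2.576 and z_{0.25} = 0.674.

n₁ = 49

With allocation ratio k = n₂/n₁ = 3, Var(x̄₁−x̄₂) = σ²(1/n₁ + 1/(k·n₁)) = σ²·(k+1)/(k·n₁).
So n₁ = (1 + 1/k)·((z_{α/2} + z_β)/d)² = 1.333 × (3.250/0.54)².
n₁ = 1.333 × 36.22 = 48.3.
Round up: n₁ = 49, giving n₂ = 3 × 49 = 147.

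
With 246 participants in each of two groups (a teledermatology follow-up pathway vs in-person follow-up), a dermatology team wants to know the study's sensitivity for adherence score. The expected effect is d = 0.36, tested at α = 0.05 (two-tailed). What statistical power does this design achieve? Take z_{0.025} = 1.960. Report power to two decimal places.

For two equal groups, power = Φ(d·√(n/2) − z_{α/2}).
d·√(n/2) = 0.36 × √(246/2) = 0.36 × 11.091 = 3.993.
z_β = 3.993 − 1.960 = 2.033.
Power = Φ(2.033) = 0.979.

power ≈ 0.98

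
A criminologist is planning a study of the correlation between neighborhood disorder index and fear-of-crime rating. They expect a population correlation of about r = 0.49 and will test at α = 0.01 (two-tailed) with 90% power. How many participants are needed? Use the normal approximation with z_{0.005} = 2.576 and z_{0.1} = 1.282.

n = 55

Fisher's z: C = ½·ln((1+r)/(1−r)) = ½·ln(2.9216) = 0.5361.
n = ((z_{α/2} + z_β)/C)² + 3.
(2.576 + 1.282) / 0.5361 = 3.858 / 0.5361 = 7.196.
n = 7.196² + 3 = 51.79 + 3 = 54.8.
Round up.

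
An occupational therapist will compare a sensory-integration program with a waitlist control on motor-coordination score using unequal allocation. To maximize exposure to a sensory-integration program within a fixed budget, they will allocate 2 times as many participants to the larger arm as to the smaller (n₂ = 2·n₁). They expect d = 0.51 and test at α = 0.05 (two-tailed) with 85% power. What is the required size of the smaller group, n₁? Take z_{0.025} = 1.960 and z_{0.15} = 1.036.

With allocation ratio k = n₂/n₁ = 2, Var(x̄₁−x̄₂) = σ²(1/n₁ + 1/(k·n₁)) = σ²·(k+1)/(k·n₁).
So n₁ = (1 + 1/k)·((z_{α/2} + z_β)/d)² = 1.500 × (2.996/0.51)².
n₁ = 1.500 × 34.51 = 51.8.
Round up: n₁ = 52, giving n₂ = 2 × 52 = 104.

n₁ = 52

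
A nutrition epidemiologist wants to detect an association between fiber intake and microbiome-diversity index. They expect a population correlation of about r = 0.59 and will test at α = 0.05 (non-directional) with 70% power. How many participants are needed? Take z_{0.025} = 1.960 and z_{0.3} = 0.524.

Fisher's z: C = ½·ln((1+r)/(1−r)) = ½·ln(3.8780) = 0.6777.
n = ((z_{α/2} + z_β)/C)² + 3.
(1.960 + 0.524) / 0.6777 = 2.484 / 0.6777 = 3.665.
n = 3.665² + 3 = 13.43 + 3 = 16.4.
Round up.

n = 17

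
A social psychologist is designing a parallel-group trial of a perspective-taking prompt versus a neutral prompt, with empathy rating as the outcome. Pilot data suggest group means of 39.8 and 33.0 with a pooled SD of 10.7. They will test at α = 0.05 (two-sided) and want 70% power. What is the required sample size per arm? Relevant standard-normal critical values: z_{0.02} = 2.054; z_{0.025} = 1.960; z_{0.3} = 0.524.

Cohen's d = |M₁ − M₂| / SD_pooled = |39.8 − 33.0| / 10.7 = 6.8 / 10.7 = 0.636.
For two independent groups with equal n: n = 2·((z_{α/2} + z_β) / d)².
z_{α/2} + z_β = 1.960 + 0.524 = 2.484.
n = 2 × (2.484 / 0.636)² = 2 × 3.906² = 2 × 15.25 = 30.5.
Round up to the next whole participant.

n = 31 per group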